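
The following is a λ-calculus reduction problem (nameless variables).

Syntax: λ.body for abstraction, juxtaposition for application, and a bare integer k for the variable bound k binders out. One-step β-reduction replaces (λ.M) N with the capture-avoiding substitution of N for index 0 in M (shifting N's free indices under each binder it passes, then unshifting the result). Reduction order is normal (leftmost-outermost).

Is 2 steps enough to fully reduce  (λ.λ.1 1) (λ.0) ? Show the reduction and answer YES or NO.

  start: (λ.λ.1 1) (λ.0)
  [1] λ.(λ.0) (λ.0)
  [2] λ.λ.0

Answer: YES — reaches normal form λ.λ.0 in 2 ≤ 2 steps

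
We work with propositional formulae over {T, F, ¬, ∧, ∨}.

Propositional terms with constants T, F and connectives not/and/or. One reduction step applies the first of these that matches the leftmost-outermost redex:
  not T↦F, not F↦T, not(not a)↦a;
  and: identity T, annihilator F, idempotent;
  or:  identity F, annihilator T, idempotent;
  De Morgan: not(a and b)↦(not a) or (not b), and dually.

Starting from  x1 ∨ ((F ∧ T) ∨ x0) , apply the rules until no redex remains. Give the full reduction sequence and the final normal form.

Answer: normal form = x1 ∨ x0  (in 2 steps)

Working:
  start: x1 ∨ ((F ∧ T) ∨ x0)
  [1] x1 ∨ (F ∨ x0)
  [2] x1 ∨ x0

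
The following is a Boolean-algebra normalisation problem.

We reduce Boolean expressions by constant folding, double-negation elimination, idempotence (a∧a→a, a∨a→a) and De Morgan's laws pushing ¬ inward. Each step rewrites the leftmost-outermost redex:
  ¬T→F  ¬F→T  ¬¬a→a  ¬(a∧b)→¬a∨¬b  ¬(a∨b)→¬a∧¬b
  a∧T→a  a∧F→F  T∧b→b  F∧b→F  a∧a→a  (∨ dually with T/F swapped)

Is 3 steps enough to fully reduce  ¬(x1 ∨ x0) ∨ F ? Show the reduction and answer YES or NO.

  start: ¬(x1 ∨ x0) ∨ F
  step 1: ¬(x1 ∨ x0)
  step 2: ¬x1 ∧ ¬x0

Answer: YES — reaches normal form ¬x1 ∧ ¬x0 in 2 ≤ 3 steps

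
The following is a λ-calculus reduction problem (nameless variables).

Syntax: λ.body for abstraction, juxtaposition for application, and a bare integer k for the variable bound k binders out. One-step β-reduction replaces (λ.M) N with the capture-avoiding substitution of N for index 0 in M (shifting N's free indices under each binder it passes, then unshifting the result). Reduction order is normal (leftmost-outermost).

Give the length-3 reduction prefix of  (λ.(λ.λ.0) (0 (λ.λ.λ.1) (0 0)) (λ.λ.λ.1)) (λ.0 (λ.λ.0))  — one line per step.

Answer: after 3 steps: λ.λ.λ.1

Derivation:
  start: (λ.(λ.λ.0) (0 (λ.λ.λ.1) (0 0)) (λ.λ.λ.1)) (λ.0 (λ.λ.0))
  →1  (λ.λ.0) ((λ.0 (λ.λ.0)) (λ.λ.λ.1) ((λ.0 (λ.λ.0)) (λ.0 (λ.λ.0)))) (λ.λ.λ.1)
  →2  (λ.0) (λ.λ.λ.1)
  →3  λ.λ.λ.1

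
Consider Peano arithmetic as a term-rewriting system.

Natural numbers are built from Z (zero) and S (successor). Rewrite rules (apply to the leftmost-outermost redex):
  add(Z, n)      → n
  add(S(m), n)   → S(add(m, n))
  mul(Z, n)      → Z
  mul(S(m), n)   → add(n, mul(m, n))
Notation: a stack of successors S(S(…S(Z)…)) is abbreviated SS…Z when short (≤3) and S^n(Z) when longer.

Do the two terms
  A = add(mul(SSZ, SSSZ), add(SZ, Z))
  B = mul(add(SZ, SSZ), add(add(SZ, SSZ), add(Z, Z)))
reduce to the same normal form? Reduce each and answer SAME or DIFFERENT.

Answer: DIFFERENT — A ⇓ S^7(Z), B ⇓ S^9(Z)

Reduction:
Term A:
  start: add(mul(SSZ, SSSZ), add(SZ, Z))
  →1  add(add(SSSZ, mul(SZ, SSSZ)), add(SZ, Z))
  →2  add(S(add(SSZ, mul(SZ, SSSZ))), add(SZ, Z))
  →3  S(add(add(SSZ, mul(SZ, SSSZ)), add(SZ, Z)))
  →4  S(add(S(add(SZ, mul(SZ, SSSZ))), add(SZ, Z)))
  →5  S(S(add(add(SZ, mul(SZ, SSSZ)), add(SZ, Z))))
  →6  S(S(add(S(add(Z, mul(SZ, SSSZ))), add(SZ, Z))))
  →7  S(S(S(add(add(Z, mul(SZ, SSSZ)), add(SZ, Z)))))
  →8  S(S(S(add(mul(SZ, SSSZ), add(SZ, Z)))))
  →9  S(S(S(add(add(SSSZ, mul(Z, SSSZ)), add(SZ, Z)))))
  →10  S(S(S(add(S(add(SSZ, mul(Z, SSSZ))), add(SZ, Z)))))
  →11  S(S(S(S(add(add(SSZ, mul(Z, SSSZ)), add(SZ, Z))))))
  →12  S(S(S(S(add(S(add(SZ, mul(Z, SSSZ))), add(SZ, Z))))))
  →13  S(S(S(S(S(add(add(SZ, mul(Z, SSSZ)), add(SZ, Z)))))))
  →14  S(S(S(S(S(add(S(add(Z, mul(Z, SSSZ))), add(SZ, Z)))))))
  →15  S(S(S(S(S(S(add(add(Z, mul(Z, SSSZ)), add(SZ, Z))))))))
  →16  S(S(S(S(S(S(add(mul(Z, SSSZ), add(SZ, Z))))))))
  →17  S(S(S(S(S(S(add(Z, add(SZ, Z))))))))
  →18  S(S(S(S(S(S(add(SZ, Z)))))))
  →19  S(S(S(S(S(S(S(add(Z, Z))))))))
  →20  S^7(Z)

Term B:
  start: mul(add(SZ, SSZ), add(add(SZ, SSZ), add(Z, Z)))
  →1  mul(S(add(Z, SSZ)), add(add(SZ, SSZ), add(Z, Z)))
  →2  add(add(add(SZ, SSZ), add(Z, Z)), mul(add(Z, SSZ), add(add(SZ, SSZ), add(Z, Z))))
  →3  add(add(S(add(Z, SSZ)), add(Z, Z)), mul(add(Z, SSZ), add(add(SZ, SSZ), add(Z, Z))))
  →4  add(S(add(add(Z, SSZ), add(Z, Z))), mul(add(Z, SSZ), add(add(SZ, SSZ), add(Z, Z))))
  →5  S(add(add(add(Z, SSZ), add(Z, Z)), mul(add(Z, SSZ), add(add(SZ, SSZ), add(Z, Z)))))
  →6  S(add(add(SSZ, add(Z, Z)), mul(add(Z, SSZ), add(add(SZ, SSZ), add(Z, Z)))))
  →7  S(add(S(add(SZ, add(Z, Z))), mul(add(Z, SSZ), add(add(SZ, SSZ), add(Z, Z)))))
  →8  S(S(add(add(SZ, add(Z, Z)), mul(add(Z, SSZ), add(add(SZ, SSZ), add(Z, Z))))))
  →9  S(S(add(S(add(Z, add(Z, Z))), mul(add(Z, SSZ), add(add(SZ, SSZ), add(Z, Z))))))
  →10  S(S(S(add(add(Z, add(Z, Z)), mul(add(Z, SSZ), add(add(SZ, SSZ), add(Z, Z)))))))
  →11  S(S(S(add(add(Z, Z), mul(add(Z, SSZ), add(add(SZ, SSZ), add(Z, Z)))))))
  →12  S(S(S(add(Z, mul(add(Z, SSZ), add(add(SZ, SSZ), add(Z, Z)))))))
  →13  S(S(S(mul(add(Z, SSZ), add(add(SZ, SSZ), add(Z, Z))))))
  →14  S(S(S(mul(SSZ, add(add(SZ, SSZ), add(Z, Z))))))
  →15  S(S(S(add(add(add(SZ, SSZ), add(Z, Z)), mul(SZ, add(add(SZ, SSZ), add(Z, Z)))))))
  →16  S(S(S(add(add(S(add(Z, SSZ)), add(Z, Z)), mul(SZ, add(add(SZ, SSZ), add(Z, Z)))))))
  →17  S(S(S(add(S(add(add(Z, SSZ), add(Z, Z))), mul(SZ, add(add(SZ, SSZ), add(Z, Z)))))))
  →18  S(S(S(S(add(add(add(Z, SSZ), add(Z, Z)), mul(SZ, add(add(SZ, SSZ), add(Z, Z))))))))
  →19  S(S(S(S(add(add(SSZ, add(Z, Z)), mul(SZ, add(add(SZ, SSZ), add(Z, Z))))))))
  →20  S(S(S(S(add(S(add(SZ, add(Z, Z))), mul(SZ, add(add(SZ, SSZ), add(Z, Z))))))))
  →21  S(S(S(S(S(add(add(SZ, add(Z, Z)), mul(SZ, add(add(SZ, SSZ), add(Z, Z)))))))))
  →22  S(S(S(S(S(add(S(add(Z, add(Z, Z))), mul(SZ, add(add(SZ, SSZ), add(Z, Z)))))))))
  →23  S(S(S(S(S(S(add(add(Z, add(Z, Z)), mul(SZ, add(add(SZ, SSZ), add(Z, Z))))))))))
  →24  S(S(S(S(S(S(add(add(Z, Z), mul(SZ, add(add(SZ, SSZ), add(Z, Z))))))))))
  →25  S(S(S(S(S(S(add(Z, mul(SZ, add(add(SZ, SSZ), add(Z, Z))))))))))
  →26  S(S(S(S(S(S(mul(SZ, add(add(SZ, SSZ), add(Z, Z)))))))))
  →27  S(S(S(S(S(S(add(add(add(SZ, SSZ), add(Z, Z)), mul(Z, add(add(SZ, SSZ), add(Z, Z))))))))))
  →28  S(S(S(S(S(S(add(add(S(add(Z, SSZ)), add(Z, Z)), mul(Z, add(add(SZ, SSZ), add(Z, Z))))))))))
  →29  S(S(S(S(S(S(add(S(add(add(Z, SSZ), add(Z, Z))), mul(Z, add(add(SZ, SSZ), add(Z, Z))))))))))
  →30  S(S(S(S(S(S(S(add(add(add(Z, SSZ), add(Z, Z)), mul(Z, add(add(SZ, SSZ), add(Z, Z)))))))))))
  →31  S(S(S(S(S(S(S(add(add(SSZ, add(Z, Z)), mul(Z, add(add(SZ, SSZ), add(Z, Z)))))))))))
  →32  S(S(S(S(S(S(S(add(S(add(SZ, add(Z, Z))), mul(Z, add(add(SZ, SSZ), add(Z, Z)))))))))))
  →33  S(S(S(S(S(S(S(S(add(add(SZ, add(Z, Z)), mul(Z, add(add(SZ, SSZ), add(Z, Z))))))))))))
  →34  S(S(S(S(S(S(S(S(add(S(add(Z, add(Z, Z))), mul(Z, add(add(SZ, SSZ), add(Z, Z))))))))))))
  →35  S(S(S(S(S(S(S(S(S(add(add(Z, add(Z, Z)), mul(Z, add(add(SZ, SSZ), add(Z, Z)))))))))))))
  →36  S(S(S(S(S(S(S(S(S(add(add(Z, Z), mul(Z, add(add(SZ, SSZ), add(Z, Z)))))))))))))
  →37  S(S(S(S(S(S(S(S(S(add(Z, mul(Z, add(add(SZ, SSZ), add(Z, Z)))))))))))))
  →38  S(S(S(S(S(S(S(S(S(mul(Z, add(add(SZ, SSZ), add(Z, Z))))))))))))
  →39  S^9(Z)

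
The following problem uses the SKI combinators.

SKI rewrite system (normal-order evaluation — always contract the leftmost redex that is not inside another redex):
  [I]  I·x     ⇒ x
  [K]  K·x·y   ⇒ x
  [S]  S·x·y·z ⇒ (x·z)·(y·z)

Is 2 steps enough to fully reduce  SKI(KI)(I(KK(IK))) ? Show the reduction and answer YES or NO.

  start: SKI(KI)(I(KK(IK)))
  step 1: K(KI)(I(KI))(I(KK(IK)))
  step 2: KI(I(KK(IK)))

Answer: NO — after 2 steps the term is KI(I(KK(IK))), not yet normal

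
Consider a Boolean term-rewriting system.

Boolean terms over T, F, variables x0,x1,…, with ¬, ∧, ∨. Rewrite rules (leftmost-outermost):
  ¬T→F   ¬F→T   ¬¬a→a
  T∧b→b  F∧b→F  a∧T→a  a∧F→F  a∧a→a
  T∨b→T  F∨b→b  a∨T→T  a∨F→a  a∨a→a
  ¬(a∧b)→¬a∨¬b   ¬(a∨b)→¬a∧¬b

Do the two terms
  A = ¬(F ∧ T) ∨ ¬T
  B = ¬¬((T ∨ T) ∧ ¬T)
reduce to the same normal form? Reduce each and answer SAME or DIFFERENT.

Term A:
  start: ¬(F ∧ T) ∨ ¬T
  step 1: (¬F ∨ ¬T) ∨ ¬T
  step 2: (T ∨ ¬T) ∨ ¬T
  step 3: T ∨ ¬T
  step 4: T

Term B:
  start: ¬¬((T ∨ T) ∧ ¬T)
  step 1: (T ∨ T) ∧ ¬T
  step 2: T ∧ ¬T
  step 3: ¬T
  step 4: F

Answer: DIFFERENT — A ⇓ T, B ⇓ F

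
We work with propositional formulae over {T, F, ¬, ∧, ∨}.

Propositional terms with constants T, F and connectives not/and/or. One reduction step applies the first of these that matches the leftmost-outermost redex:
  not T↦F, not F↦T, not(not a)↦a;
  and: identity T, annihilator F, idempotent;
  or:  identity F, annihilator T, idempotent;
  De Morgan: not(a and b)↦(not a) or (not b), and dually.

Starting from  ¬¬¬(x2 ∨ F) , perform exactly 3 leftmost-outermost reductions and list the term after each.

  start: ¬¬¬(x2 ∨ F)
  step 1: ¬(x2 ∨ F)
  step 2: ¬x2 ∧ ¬F
  step 3: ¬x2 ∧ T

Answer: after 3 steps: ¬x2 ∧ T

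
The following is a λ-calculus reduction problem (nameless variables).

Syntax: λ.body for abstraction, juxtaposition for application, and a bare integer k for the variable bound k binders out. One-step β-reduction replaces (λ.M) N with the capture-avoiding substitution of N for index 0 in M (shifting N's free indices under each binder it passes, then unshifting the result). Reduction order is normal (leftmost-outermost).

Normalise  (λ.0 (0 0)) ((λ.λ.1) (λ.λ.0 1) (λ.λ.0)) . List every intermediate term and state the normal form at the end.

Answer: normal form = λ.0 (λ.0 (λ.λ.0 1))  (in 9 steps)

Derivation:
  start: (λ.0 (0 0)) ((λ.λ.1) (λ.λ.0 1) (λ.λ.0))
  step 1: (λ.λ.1) (λ.λ.0 1) (λ.λ.0) ((λ.λ.1) (λ.λ.0 1) (λ.λ.0) ((λ.λ.1) (λ.λ.0 1) (λ.λ.0)))
  step 2: (λ.λ.λ.0 1) (λ.λ.0) ((λ.λ.1) (λ.λ.0 1) (λ.λ.0) ((λ.λ.1) (λ.λ.0 1) (λ.λ.0)))
  step 3: (λ.λ.0 1) ((λ.λ.1) (λ.λ.0 1) (λ.λ.0) ((λ.λ.1) (λ.λ.0 1) (λ.λ.0)))
  step 4: λ.0 ((λ.λ.1) (λ.λ.0 1) (λ.λ.0) ((λ.λ.1) (λ.λ.0 1) (λ.λ.0)))
  step 5: λ.0 ((λ.λ.λ.0 1) (λ.λ.0) ((λ.λ.1) (λ.λ.0 1) (λ.λ.0)))
  step 6: λ.0 ((λ.λ.0 1) ((λ.λ.1) (λ.λ.0 1) (λ.λ.0)))
  step 7: λ.0 (λ.0 ((λ.λ.1) (λ.λ.0 1) (λ.λ.0)))
  step 8: λ.0 (λ.0 ((λ.λ.λ.0 1) (λ.λ.0)))
  step 9: λ.0 (λ.0 (λ.λ.0 1))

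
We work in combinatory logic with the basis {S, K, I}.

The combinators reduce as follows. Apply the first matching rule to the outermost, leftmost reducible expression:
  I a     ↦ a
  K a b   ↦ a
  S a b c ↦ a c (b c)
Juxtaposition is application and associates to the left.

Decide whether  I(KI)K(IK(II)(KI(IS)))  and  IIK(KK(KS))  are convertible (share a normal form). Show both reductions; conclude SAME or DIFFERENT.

Term A:
  start: I(KI)K(IK(II)(KI(IS)))
  [1] KIK(IK(II)(KI(IS)))
  [2] I(IK(II)(KI(IS)))
  [3] IK(II)(KI(IS))
  [4] K(II)(KI(IS))
  [5] II
  [6] I

Term B:
  start: IIK(KK(KS))
  [1] IK(KK(KS))
  [2] K(KK(KS))
  [3] KK

Answer: DIFFERENT — A ⇓ I, B ⇓ KK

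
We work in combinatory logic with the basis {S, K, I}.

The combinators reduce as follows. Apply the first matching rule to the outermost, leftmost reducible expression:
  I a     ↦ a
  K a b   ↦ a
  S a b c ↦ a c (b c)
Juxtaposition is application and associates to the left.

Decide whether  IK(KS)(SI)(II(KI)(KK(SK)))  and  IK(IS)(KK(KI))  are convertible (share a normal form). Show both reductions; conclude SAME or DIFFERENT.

Term A:
  start: IK(KS)(SI)(II(KI)(KK(SK)))
  step 1: K(KS)(SI)(II(KI)(KK(SK)))
  step 2: KS(II(KI)(KK(SK)))
  step 3: S

Term B:
  start: IK(IS)(KK(KI))
  step 1: K(IS)(KK(KI))
  step 2: IS
  step 3: S

Answer: SAME — A ⇓ S, B ⇓ S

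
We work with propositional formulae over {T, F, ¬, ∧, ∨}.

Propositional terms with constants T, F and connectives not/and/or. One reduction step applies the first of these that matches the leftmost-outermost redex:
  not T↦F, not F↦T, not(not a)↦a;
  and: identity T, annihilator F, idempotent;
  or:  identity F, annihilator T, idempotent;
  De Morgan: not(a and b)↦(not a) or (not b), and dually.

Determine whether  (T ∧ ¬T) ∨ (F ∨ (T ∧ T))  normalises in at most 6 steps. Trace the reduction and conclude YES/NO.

  start: (T ∧ ¬T) ∨ (F ∨ (T ∧ T))
  [1] ¬T ∨ (F ∨ (T ∧ T))
  [2] F ∨ (F ∨ (T ∧ T))
  [3] F ∨ (T ∧ T)
  [4] T ∧ T
  [5] T

Answer: YES — reaches normal form T in 5 ≤ 6 steps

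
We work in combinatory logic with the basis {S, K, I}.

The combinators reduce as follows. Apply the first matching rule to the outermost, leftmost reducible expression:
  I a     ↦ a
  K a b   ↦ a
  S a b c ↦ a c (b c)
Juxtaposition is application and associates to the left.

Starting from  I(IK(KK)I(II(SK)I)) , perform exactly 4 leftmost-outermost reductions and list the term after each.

Answer: after 4 steps: K

Reduction:
  start: I(IK(KK)I(II(SK)I))
  [1] IK(KK)I(II(SK)I)
  [2] K(KK)I(II(SK)I)
  [3] KK(II(SK)I)
  [4] K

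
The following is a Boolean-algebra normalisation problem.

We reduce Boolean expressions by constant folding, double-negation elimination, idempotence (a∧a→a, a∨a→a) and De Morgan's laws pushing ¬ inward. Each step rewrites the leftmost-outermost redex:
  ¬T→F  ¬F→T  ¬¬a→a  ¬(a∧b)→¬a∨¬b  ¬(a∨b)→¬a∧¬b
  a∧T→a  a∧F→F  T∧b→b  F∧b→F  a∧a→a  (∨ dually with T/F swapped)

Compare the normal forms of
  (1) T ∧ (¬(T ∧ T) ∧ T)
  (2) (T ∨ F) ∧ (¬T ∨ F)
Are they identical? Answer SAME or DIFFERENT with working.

Answer: SAME — A ⇓ F, B ⇓ F

Working:
Term A:
  start: T ∧ (¬(T ∧ T) ∧ T)
  →1  ¬(T ∧ T) ∧ T
  →2  ¬(T ∧ T)
  →3  ¬T ∨ ¬T
  →4  ¬T
  →5  F

Term B:
  start: (T ∨ F) ∧ (¬T ∨ F)
  →1  T ∧ (¬T ∨ F)
  →2  ¬T ∨ F
  →3  ¬T
  →4  F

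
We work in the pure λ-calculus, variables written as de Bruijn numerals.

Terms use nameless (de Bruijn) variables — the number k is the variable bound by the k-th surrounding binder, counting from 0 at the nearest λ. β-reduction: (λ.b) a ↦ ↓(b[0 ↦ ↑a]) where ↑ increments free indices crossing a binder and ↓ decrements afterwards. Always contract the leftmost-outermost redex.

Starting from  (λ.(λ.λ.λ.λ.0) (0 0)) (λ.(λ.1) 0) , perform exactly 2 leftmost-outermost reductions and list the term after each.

  start: (λ.(λ.λ.λ.λ.0) (0 0)) (λ.(λ.1) 0)
  →1  (λ.λ.λ.λ.0) ((λ.(λ.1) 0) (λ.(λ.1) 0))
  →2  λ.λ.λ.0

Answer: after 2 steps: λ.λ.λ.0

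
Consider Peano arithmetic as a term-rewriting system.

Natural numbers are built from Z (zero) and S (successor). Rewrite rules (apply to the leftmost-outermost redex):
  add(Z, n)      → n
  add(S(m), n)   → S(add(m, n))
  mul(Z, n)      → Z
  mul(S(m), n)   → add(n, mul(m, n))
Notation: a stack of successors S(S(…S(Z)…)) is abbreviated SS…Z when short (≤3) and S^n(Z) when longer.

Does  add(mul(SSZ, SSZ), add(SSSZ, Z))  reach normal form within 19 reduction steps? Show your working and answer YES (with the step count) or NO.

Answer: YES — reaches normal form S^7(Z) in 18 ≤ 19 steps

Working:
  start: add(mul(SSZ, SSZ), add(SSSZ, Z))
  step 1: add(add(SSZ, mul(SZ, SSZ)), add(SSSZ, Z))
  step 2: add(S(add(SZ, mul(SZ, SSZ))), add(SSSZ, Z))
  step 3: S(add(add(SZ, mul(SZ, SSZ)), add(SSSZ, Z)))
  step 4: S(add(S(add(Z, mul(SZ, SSZ))), add(SSSZ, Z)))
  step 5: S(S(add(add(Z, mul(SZ, SSZ)), add(SSSZ, Z))))
  step 6: S(S(add(mul(SZ, SSZ), add(SSSZ, Z))))
  step 7: S(S(add(add(SSZ, mul(Z, SSZ)), add(SSSZ, Z))))
  step 8: S(S(add(S(add(SZ, mul(Z, SSZ))), add(SSSZ, Z))))
  step 9: S(S(S(add(add(SZ, mul(Z, SSZ)), add(SSSZ, Z)))))
  step 10: S(S(S(add(S(add(Z, mul(Z, SSZ))), add(SSSZ, Z)))))
  step 11: S(S(S(S(add(add(Z, mul(Z, SSZ)), add(SSSZ, Z))))))
  step 12: S(S(S(S(add(mul(Z, SSZ), add(SSSZ, Z))))))
  step 13: S(S(S(S(add(Z, add(SSSZ, Z))))))
  step 14: S(S(S(S(add(SSSZ, Z)))))
  step 15: S(S(S(S(S(add(SSZ, Z))))))
  step 16: S(S(S(S(S(S(add(SZ, Z)))))))
  step 17: S(S(S(S(S(S(S(add(Z, Z))))))))
  step 18: S^7(Z)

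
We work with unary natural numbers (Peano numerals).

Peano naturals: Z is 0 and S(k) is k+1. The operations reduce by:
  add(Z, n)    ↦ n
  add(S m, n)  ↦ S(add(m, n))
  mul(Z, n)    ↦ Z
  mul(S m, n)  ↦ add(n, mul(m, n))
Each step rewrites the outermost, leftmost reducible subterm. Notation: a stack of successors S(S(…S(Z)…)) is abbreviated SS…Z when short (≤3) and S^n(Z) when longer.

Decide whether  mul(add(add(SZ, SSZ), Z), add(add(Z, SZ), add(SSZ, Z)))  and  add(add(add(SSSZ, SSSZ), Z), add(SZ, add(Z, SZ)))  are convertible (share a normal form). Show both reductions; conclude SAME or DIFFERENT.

Term A:
  start: mul(add(add(SZ, SSZ), Z), add(add(Z, SZ), add(SSZ, Z)))
  step 1: mul(add(S(add(Z, SSZ)), Z), add(add(Z, SZ), add(SSZ, Z)))
  step 2: mul(S(add(add(Z, SSZ), Z)), add(add(Z, SZ), add(SSZ, Z)))
  step 3: add(add(add(Z, SZ), add(SSZ, Z)), mul(add(add(Z, SSZ), Z), add(add(Z, SZ), add(SSZ, Z))))
  step 4: add(add(SZ, add(SSZ, Z)), mul(add(add(Z, SSZ), Z), add(add(Z, SZ), add(SSZ, Z))))
  step 5: add(S(add(Z, add(SSZ, Z))), mul(add(add(Z, SSZ), Z), add(add(Z, SZ), add(SSZ, Z))))
  step 6: S(add(add(Z, add(SSZ, Z)), mul(add(add(Z, SSZ), Z), add(add(Z, SZ), add(SSZ, Z)))))
  step 7: S(add(add(SSZ, Z), mul(add(add(Z, SSZ), Z), add(add(Z, SZ), add(SSZ, Z)))))
  step 8: S(add(S(add(SZ, Z)), mul(add(add(Z, SSZ), Z), add(add(Z, SZ), add(SSZ, Z)))))
  step 9: S(S(add(add(SZ, Z), mul(add(add(Z, SSZ), Z), add(add(Z, SZ), add(SSZ, Z))))))
  step 10: S(S(add(S(add(Z, Z)), mul(add(add(Z, SSZ), Z), add(add(Z, SZ), add(SSZ, Z))))))
  step 11: S(S(S(add(add(Z, Z), mul(add(add(Z, SSZ), Z), add(add(Z, SZ), add(SSZ, Z)))))))
  step 12: S(S(S(add(Z, mul(add(add(Z, SSZ), Z), add(add(Z, SZ), add(SSZ, Z)))))))
  step 13: S(S(S(mul(add(add(Z, SSZ), Z), add(add(Z, SZ), add(SSZ, Z))))))
  step 14: S(S(S(mul(add(SSZ, Z), add(add(Z, SZ), add(SSZ, Z))))))
  step 15: S(S(S(mul(S(add(SZ, Z)), add(add(Z, SZ), add(SSZ, Z))))))
  step 16: S(S(S(add(add(add(Z, SZ), add(SSZ, Z)), mul(add(SZ, Z), add(add(Z, SZ), add(SSZ, Z)))))))
  step 17: S(S(S(add(add(SZ, add(SSZ, Z)), mul(add(SZ, Z), add(add(Z, SZ), add(SSZ, Z)))))))
  step 18: S(S(S(add(S(add(Z, add(SSZ, Z))), mul(add(SZ, Z), add(add(Z, SZ), add(SSZ, Z)))))))
  step 19: S(S(S(S(add(add(Z, add(SSZ, Z)), mul(add(SZ, Z), add(add(Z, SZ), add(SSZ, Z))))))))
  step 20: S(S(S(S(add(add(SSZ, Z), mul(add(SZ, Z), add(add(Z, SZ), add(SSZ, Z))))))))
  step 21: S(S(S(S(add(S(add(SZ, Z)), mul(add(SZ, Z), add(add(Z, SZ), add(SSZ, Z))))))))
  step 22: S(S(S(S(S(add(add(SZ, Z), mul(add(SZ, Z), add(add(Z, SZ), add(SSZ, Z)))))))))
  step 23: S(S(S(S(S(add(S(add(Z, Z)), mul(add(SZ, Z), add(add(Z, SZ), add(SSZ, Z)))))))))
  step 24: S(S(S(S(S(S(add(add(Z, Z), mul(add(SZ, Z), add(add(Z, SZ), add(SSZ, Z))))))))))
  step 25: S(S(S(S(S(S(add(Z, mul(add(SZ, Z), add(add(Z, SZ), add(SSZ, Z))))))))))
  step 26: S(S(S(S(S(S(mul(add(SZ, Z), add(add(Z, SZ), add(SSZ, Z)))))))))
  step 27: S(S(S(S(S(S(mul(S(add(Z, Z)), add(add(Z, SZ), add(SSZ, Z)))))))))
  step 28: S(S(S(S(S(S(add(add(add(Z, SZ), add(SSZ, Z)), mul(add(Z, Z), add(add(Z, SZ), add(SSZ, Z))))))))))
  step 29: S(S(S(S(S(S(add(add(SZ, add(SSZ, Z)), mul(add(Z, Z), add(add(Z, SZ), add(SSZ, Z))))))))))
  step 30: S(S(S(S(S(S(add(S(add(Z, add(SSZ, Z))), mul(add(Z, Z), add(add(Z, SZ), add(SSZ, Z))))))))))
  step 31: S(S(S(S(S(S(S(add(add(Z, add(SSZ, Z)), mul(add(Z, Z), add(add(Z, SZ), add(SSZ, Z)))))))))))
  step 32: S(S(S(S(S(S(S(add(add(SSZ, Z), mul(add(Z, Z), add(add(Z, SZ), add(SSZ, Z)))))))))))
  step 33: S(S(S(S(S(S(S(add(S(add(SZ, Z)), mul(add(Z, Z), add(add(Z, SZ), add(SSZ, Z)))))))))))
  step 34: S(S(S(S(S(S(S(S(add(add(SZ, Z), mul(add(Z, Z), add(add(Z, SZ), add(SSZ, Z))))))))))))
  step 35: S(S(S(S(S(S(S(S(add(S(add(Z, Z)), mul(add(Z, Z), add(add(Z, SZ), add(SSZ, Z))))))))))))
  step 36: S(S(S(S(S(S(S(S(S(add(add(Z, Z), mul(add(Z, Z), add(add(Z, SZ), add(SSZ, Z)))))))))))))
  step 37: S(S(S(S(S(S(S(S(S(add(Z, mul(add(Z, Z), add(add(Z, SZ), add(SSZ, Z)))))))))))))
  step 38: S(S(S(S(S(S(S(S(S(mul(add(Z, Z), add(add(Z, SZ), add(SSZ, Z))))))))))))
  step 39: S(S(S(S(S(S(S(S(S(mul(Z, add(add(Z, SZ), add(SSZ, Z))))))))))))
  step 40: S^9(Z)

Term B:
  start: add(add(add(SSSZ, SSSZ), Z), add(SZ, add(Z, SZ)))
  step 1: add(add(S(add(SSZ, SSSZ)), Z), add(SZ, add(Z, SZ)))
  step 2: add(S(add(add(SSZ, SSSZ), Z)), add(SZ, add(Z, SZ)))
  step 3: S(add(add(add(SSZ, SSSZ), Z), add(SZ, add(Z, SZ))))
  step 4: S(add(add(S(add(SZ, SSSZ)), Z), add(SZ, add(Z, SZ))))
  step 5: S(add(S(add(add(SZ, SSSZ), Z)), add(SZ, add(Z, SZ))))
  step 6: S(S(add(add(add(SZ, SSSZ), Z), add(SZ, add(Z, SZ)))))
  step 7: S(S(add(add(S(add(Z, SSSZ)), Z), add(SZ, add(Z, SZ)))))
  step 8: S(S(add(S(add(add(Z, SSSZ), Z)), add(SZ, add(Z, SZ)))))
  step 9: S(S(S(add(add(add(Z, SSSZ), Z), add(SZ, add(Z, SZ))))))
  step 10: S(S(S(add(add(SSSZ, Z), add(SZ, add(Z, SZ))))))
  step 11: S(S(S(add(S(add(SSZ, Z)), add(SZ, add(Z, SZ))))))
  step 12: S(S(S(S(add(add(SSZ, Z), add(SZ, add(Z, SZ)))))))
  step 13: S(S(S(S(add(S(add(SZ, Z)), add(SZ, add(Z, SZ)))))))
  step 14: S(S(S(S(S(add(add(SZ, Z), add(SZ, add(Z, SZ))))))))
  step 15: S(S(S(S(S(add(S(add(Z, Z)), add(SZ, add(Z, SZ))))))))
  step 16: S(S(S(S(S(S(add(add(Z, Z), add(SZ, add(Z, SZ)))))))))
  step 17: S(S(S(S(S(S(add(Z, add(SZ, add(Z, SZ)))))))))
  step 18: S(S(S(S(S(S(add(SZ, add(Z, SZ))))))))
  step 19: S(S(S(S(S(S(S(add(Z, add(Z, SZ)))))))))
  step 20: S(S(S(S(S(S(S(add(Z, SZ))))))))
  step 21: S^8(Z)

Answer: DIFFERENT — A ⇓ S^9(Z), B ⇓ S^8(Z)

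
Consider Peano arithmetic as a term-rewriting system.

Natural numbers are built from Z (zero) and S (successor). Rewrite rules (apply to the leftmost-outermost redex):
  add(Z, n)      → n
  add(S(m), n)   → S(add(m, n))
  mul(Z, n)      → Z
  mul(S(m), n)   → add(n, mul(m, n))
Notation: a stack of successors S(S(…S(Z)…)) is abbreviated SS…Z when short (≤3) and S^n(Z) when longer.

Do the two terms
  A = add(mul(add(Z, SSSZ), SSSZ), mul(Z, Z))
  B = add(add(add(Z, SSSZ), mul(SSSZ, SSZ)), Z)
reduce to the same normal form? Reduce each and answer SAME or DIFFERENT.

Answer: SAME — A ⇓ S^9(Z), B ⇓ S^9(Z)

Working:
Term A:
  start: add(mul(add(Z, SSSZ), SSSZ), mul(Z, Z))
  →1  add(mul(SSSZ, SSSZ), mul(Z, Z))
  →2  add(add(SSSZ, mul(SSZ, SSSZ)), mul(Z, Z))
  →3  add(S(add(SSZ, mul(SSZ, SSSZ))), mul(Z, Z))
  →4  S(add(add(SSZ, mul(SSZ, SSSZ)), mul(Z, Z)))
  →5  S(add(S(add(SZ, mul(SSZ, SSSZ))), mul(Z, Z)))
  →6  S(S(add(add(SZ, mul(SSZ, SSSZ)), mul(Z, Z))))
  →7  S(S(add(S(add(Z, mul(SSZ, SSSZ))), mul(Z, Z))))
  →8  S(S(S(add(add(Z, mul(SSZ, SSSZ)), mul(Z, Z)))))
  →9  S(S(S(add(mul(SSZ, SSSZ), mul(Z, Z)))))
  →10  S(S(S(add(add(SSSZ, mul(SZ, SSSZ)), mul(Z, Z)))))
  →11  S(S(S(add(S(add(SSZ, mul(SZ, SSSZ))), mul(Z, Z)))))
  →12  S(S(S(S(add(add(SSZ, mul(SZ, SSSZ)), mul(Z, Z))))))
  →13  S(S(S(S(add(S(add(SZ, mul(SZ, SSSZ))), mul(Z, Z))))))
  →14  S(S(S(S(S(add(add(SZ, mul(SZ, SSSZ)), mul(Z, Z)))))))
  →15  S(S(S(S(S(add(S(add(Z, mul(SZ, SSSZ))), mul(Z, Z)))))))
  →16  S(S(S(S(S(S(add(add(Z, mul(SZ, SSSZ)), mul(Z, Z))))))))
  →17  S(S(S(S(S(S(add(mul(SZ, SSSZ), mul(Z, Z))))))))
  →18  S(S(S(S(S(S(add(add(SSSZ, mul(Z, SSSZ)), mul(Z, Z))))))))
  →19  S(S(S(S(S(S(add(S(add(SSZ, mul(Z, SSSZ))), mul(Z, Z))))))))
  →20  S(S(S(S(S(S(S(add(add(SSZ, mul(Z, SSSZ)), mul(Z, Z)))))))))
  →21  S(S(S(S(S(S(S(add(S(add(SZ, mul(Z, SSSZ))), mul(Z, Z)))))))))
  →22  S(S(S(S(S(S(S(S(add(add(SZ, mul(Z, SSSZ)), mul(Z, Z))))))))))
  →23  S(S(S(S(S(S(S(S(add(S(add(Z, mul(Z, SSSZ))), mul(Z, Z))))))))))
  →24  S(S(S(S(S(S(S(S(S(add(add(Z, mul(Z, SSSZ)), mul(Z, Z)))))))))))
  →25  S(S(S(S(S(S(S(S(S(add(mul(Z, SSSZ), mul(Z, Z)))))))))))
  →26  S(S(S(S(S(S(S(S(S(add(Z, mul(Z, Z)))))))))))
  →27  S(S(S(S(S(S(S(S(S(mul(Z, Z))))))))))
  →28  S^9(Z)

Term B:
  start: add(add(add(Z, SSSZ), mul(SSSZ, SSZ)), Z)
  →1  add(add(SSSZ, mul(SSSZ, SSZ)), Z)
  →2  add(S(add(SSZ, mul(SSSZ, SSZ))), Z)
  →3  S(add(add(SSZ, mul(SSSZ, SSZ)), Z))
  →4  S(add(S(add(SZ, mul(SSSZ, SSZ))), Z))
  →5  S(S(add(add(SZ, mul(SSSZ, SSZ)), Z)))
  →6  S(S(add(S(add(Z, mul(SSSZ, SSZ))), Z)))
  →7  S(S(S(add(add(Z, mul(SSSZ, SSZ)), Z))))
  →8  S(S(S(add(mul(SSSZ, SSZ), Z))))
  →9  S(S(S(add(add(SSZ, mul(SSZ, SSZ)), Z))))
  →10  S(S(S(add(S(add(SZ, mul(SSZ, SSZ))), Z))))
  →11  S(S(S(S(add(add(SZ, mul(SSZ, SSZ)), Z)))))
  →12  S(S(S(S(add(S(add(Z, mul(SSZ, SSZ))), Z)))))
  →13  S(S(S(S(S(add(add(Z, mul(SSZ, SSZ)), Z))))))
  →14  S(S(S(S(S(add(mul(SSZ, SSZ), Z))))))
  →15  S(S(S(S(S(add(add(SSZ, mul(SZ, SSZ)), Z))))))
  →16  S(S(S(S(S(add(S(add(SZ, mul(SZ, SSZ))), Z))))))
  →17  S(S(S(S(S(S(add(add(SZ, mul(SZ, SSZ)), Z)))))))
  →18  S(S(S(S(S(S(add(S(add(Z, mul(SZ, SSZ))), Z)))))))
  →19  S(S(S(S(S(S(S(add(add(Z, mul(SZ, SSZ)), Z))))))))
  →20  S(S(S(S(S(S(S(add(mul(SZ, SSZ), Z))))))))
  →21  S(S(S(S(S(S(S(add(add(SSZ, mul(Z, SSZ)), Z))))))))
  →22  S(S(S(S(S(S(S(add(S(add(SZ, mul(Z, SSZ))), Z))))))))
  →23  S(S(S(S(S(S(S(S(add(add(SZ, mul(Z, SSZ)), Z)))))))))
  →24  S(S(S(S(S(S(S(S(add(S(add(Z, mul(Z, SSZ))), Z)))))))))
  →25  S(S(S(S(S(S(S(S(S(add(add(Z, mul(Z, SSZ)), Z))))))))))
  →26  S(S(S(S(S(S(S(S(S(add(mul(Z, SSZ), Z))))))))))
  →27  S(S(S(S(S(S(S(S(S(add(Z, Z))))))))))
  →28  S^9(Z)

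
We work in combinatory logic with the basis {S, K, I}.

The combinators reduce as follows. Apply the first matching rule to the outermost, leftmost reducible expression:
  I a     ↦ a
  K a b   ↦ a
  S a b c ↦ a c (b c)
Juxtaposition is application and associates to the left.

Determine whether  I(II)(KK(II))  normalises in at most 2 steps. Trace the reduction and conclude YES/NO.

Answer: NO — after 2 steps the term is I(KK(II)), not yet normal

Working:
  start: I(II)(KK(II))
  →1  II(KK(II))
  →2  I(KK(II))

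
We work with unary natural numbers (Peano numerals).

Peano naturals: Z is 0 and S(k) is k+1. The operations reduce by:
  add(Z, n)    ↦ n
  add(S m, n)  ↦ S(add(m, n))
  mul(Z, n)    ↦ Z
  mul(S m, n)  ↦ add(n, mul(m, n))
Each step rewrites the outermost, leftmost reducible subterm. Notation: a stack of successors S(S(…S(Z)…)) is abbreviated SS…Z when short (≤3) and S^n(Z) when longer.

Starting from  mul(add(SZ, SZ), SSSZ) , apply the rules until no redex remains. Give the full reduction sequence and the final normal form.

  start: mul(add(SZ, SZ), SSSZ)
  [1] mul(S(add(Z, SZ)), SSSZ)
  [2] add(SSSZ, mul(add(Z, SZ), SSSZ))
  [3] S(add(SSZ, mul(add(Z, SZ), SSSZ)))
  [4] S(S(add(SZ, mul(add(Z, SZ), SSSZ))))
  [5] S(S(S(add(Z, mul(add(Z, SZ), SSSZ)))))
  [6] S(S(S(mul(add(Z, SZ), SSSZ))))
  [7] S(S(S(mul(SZ, SSSZ))))
  [8] S(S(S(add(SSSZ, mul(Z, SSSZ)))))
  [9] S(S(S(S(add(SSZ, mul(Z, SSSZ))))))
  [10] S(S(S(S(S(add(SZ, mul(Z, SSSZ)))))))
  [11] S(S(S(S(S(S(add(Z, mul(Z, SSSZ))))))))
  [12] S(S(S(S(S(S(mul(Z, SSSZ)))))))
  [13] S^6(Z)

Answer: normal form = S^6(Z)  (in 13 steps)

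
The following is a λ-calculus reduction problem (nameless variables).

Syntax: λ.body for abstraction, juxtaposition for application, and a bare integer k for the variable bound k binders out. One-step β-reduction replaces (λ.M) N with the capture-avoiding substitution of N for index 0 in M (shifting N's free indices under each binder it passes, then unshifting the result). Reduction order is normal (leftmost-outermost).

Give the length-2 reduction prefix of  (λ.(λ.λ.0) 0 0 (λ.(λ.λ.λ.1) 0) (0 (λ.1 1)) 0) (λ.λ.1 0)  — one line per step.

Answer: after 2 steps: (λ.0) (λ.λ.1 0) (λ.(λ.λ.λ.1) 0) ((λ.λ.1 0) (λ.(λ.λ.1 0) (λ.λ.1 0))) (λ.λ.1 0)

Working:
  start: (λ.(λ.λ.0) 0 0 (λ.(λ.λ.λ.1) 0) (0 (λ.1 1)) 0) (λ.λ.1 0)
  step 1: (λ.λ.0) (λ.λ.1 0) (λ.λ.1 0) (λ.(λ.λ.λ.1) 0) ((λ.λ.1 0) (λ.(λ.λ.1 0) (λ.λ.1 0))) (λ.λ.1 0)
  step 2: (λ.0) (λ.λ.1 0) (λ.(λ.λ.λ.1) 0) ((λ.λ.1 0) (λ.(λ.λ.1 0) (λ.λ.1 0))) (λ.λ.1 0)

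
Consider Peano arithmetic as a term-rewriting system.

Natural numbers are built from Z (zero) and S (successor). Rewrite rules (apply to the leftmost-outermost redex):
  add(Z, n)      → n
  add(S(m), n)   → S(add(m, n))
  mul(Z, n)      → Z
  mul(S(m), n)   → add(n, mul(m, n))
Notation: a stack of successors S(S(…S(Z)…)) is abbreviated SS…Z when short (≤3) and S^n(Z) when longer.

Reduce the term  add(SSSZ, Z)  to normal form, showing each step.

Answer: normal form = SSSZ  (in 4 steps)

Reduction:
  start: add(SSSZ, Z)
  step 1: S(add(SSZ, Z))
  step 2: S(S(add(SZ, Z)))
  step 3: S(S(S(add(Z, Z))))
  step 4: SSSZ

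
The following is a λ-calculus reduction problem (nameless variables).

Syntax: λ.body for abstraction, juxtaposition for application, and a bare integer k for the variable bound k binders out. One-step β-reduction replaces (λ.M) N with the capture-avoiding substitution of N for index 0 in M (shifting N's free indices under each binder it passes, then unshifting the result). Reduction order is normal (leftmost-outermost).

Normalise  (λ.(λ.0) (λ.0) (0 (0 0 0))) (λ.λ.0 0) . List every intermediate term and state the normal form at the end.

Answer: normal form = λ.0 0  (in 4 steps)

Derivation:
  start: (λ.(λ.0) (λ.0) (0 (0 0 0))) (λ.λ.0 0)
  [1] (λ.0) (λ.0) ((λ.λ.0 0) ((λ.λ.0 0) (λ.λ.0 0) (λ.λ.0 0)))
  [2] (λ.0) ((λ.λ.0 0) ((λ.λ.0 0) (λ.λ.0 0) (λ.λ.0 0)))
  [3] (λ.λ.0 0) ((λ.λ.0 0) (λ.λ.0 0) (λ.λ.0 0))
  [4] λ.0 0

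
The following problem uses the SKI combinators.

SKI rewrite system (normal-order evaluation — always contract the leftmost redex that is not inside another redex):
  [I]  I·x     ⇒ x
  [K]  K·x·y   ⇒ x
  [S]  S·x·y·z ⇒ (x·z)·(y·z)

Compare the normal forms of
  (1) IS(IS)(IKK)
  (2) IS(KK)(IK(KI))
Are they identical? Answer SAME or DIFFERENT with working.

Answer: DIFFERENT — A ⇓ SS(KK), B ⇓ S(KK)(K(KI))

Derivation:
Term A:
  start: IS(IS)(IKK)
  [1] S(IS)(IKK)
  [2] SS(IKK)
  [3] SS(KK)

Term B:
  start: IS(KK)(IK(KI))
  [1] S(KK)(IK(KI))
  [2] S(KK)(K(KI))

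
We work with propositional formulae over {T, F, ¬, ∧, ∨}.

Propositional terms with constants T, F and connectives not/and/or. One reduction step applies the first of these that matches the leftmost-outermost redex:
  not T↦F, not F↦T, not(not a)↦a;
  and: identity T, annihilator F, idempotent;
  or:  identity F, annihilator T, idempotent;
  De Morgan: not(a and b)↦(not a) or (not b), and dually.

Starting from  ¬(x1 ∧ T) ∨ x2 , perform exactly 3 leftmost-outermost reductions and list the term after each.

  start: ¬(x1 ∧ T) ∨ x2
  →1  (¬x1 ∨ ¬T) ∨ x2
  →2  (¬x1 ∨ F) ∨ x2
  →3  ¬x1 ∨ x2

Answer: after 3 steps: ¬x1 ∨ x2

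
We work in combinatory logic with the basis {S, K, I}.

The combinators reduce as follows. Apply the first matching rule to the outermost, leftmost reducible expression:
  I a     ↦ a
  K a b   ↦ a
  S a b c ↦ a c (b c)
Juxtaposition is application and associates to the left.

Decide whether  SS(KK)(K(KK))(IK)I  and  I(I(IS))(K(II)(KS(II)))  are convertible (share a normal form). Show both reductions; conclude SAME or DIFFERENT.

Term A:
  start: SS(KK)(K(KK))(IK)I
  →1  S(K(KK))(KK(K(KK)))(IK)I
  →2  K(KK)(IK)(KK(K(KK))(IK))I
  →3  KK(KK(K(KK))(IK))I
  →4  KI

Term B:
  start: I(I(IS))(K(II)(KS(II)))
  →1  I(IS)(K(II)(KS(II)))
  →2  IS(K(II)(KS(II)))
  →3  S(K(II)(KS(II)))
  →4  S(II)
  →5  SI

Answer: DIFFERENT — A ⇓ KI, B ⇓ SI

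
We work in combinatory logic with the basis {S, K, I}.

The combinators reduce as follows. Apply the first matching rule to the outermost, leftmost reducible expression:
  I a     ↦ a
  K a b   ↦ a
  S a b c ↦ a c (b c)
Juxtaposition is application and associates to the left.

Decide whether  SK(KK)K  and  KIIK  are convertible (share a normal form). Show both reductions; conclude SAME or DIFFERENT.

Answer: SAME — A ⇓ K, B ⇓ K

Derivation:
Term A:
  start: SK(KK)K
  [1] KK(KKK)
  [2] K

Term B:
  start: KIIK
  [1] IK
  [2] K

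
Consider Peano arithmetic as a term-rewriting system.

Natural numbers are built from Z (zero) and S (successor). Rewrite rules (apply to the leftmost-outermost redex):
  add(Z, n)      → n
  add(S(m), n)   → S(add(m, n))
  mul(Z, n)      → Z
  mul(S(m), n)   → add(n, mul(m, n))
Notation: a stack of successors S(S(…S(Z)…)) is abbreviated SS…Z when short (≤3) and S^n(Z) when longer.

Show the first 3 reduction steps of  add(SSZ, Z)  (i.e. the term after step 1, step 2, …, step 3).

Answer: after 3 steps: SSZ

Working:
  start: add(SSZ, Z)
  →1  S(add(SZ, Z))
  →2  S(S(add(Z, Z)))
  →3  SSZ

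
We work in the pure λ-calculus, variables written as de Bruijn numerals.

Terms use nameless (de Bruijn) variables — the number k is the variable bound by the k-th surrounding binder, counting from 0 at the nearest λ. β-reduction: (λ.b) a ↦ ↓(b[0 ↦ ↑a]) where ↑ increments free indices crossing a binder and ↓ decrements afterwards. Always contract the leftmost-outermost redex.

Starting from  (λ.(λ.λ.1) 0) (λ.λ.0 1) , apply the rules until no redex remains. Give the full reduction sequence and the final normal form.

  start: (λ.(λ.λ.1) 0) (λ.λ.0 1)
  step 1: (λ.λ.1) (λ.λ.0 1)
  step 2: λ.λ.λ.0 1

Answer: normal form = λ.λ.λ.0 1  (in 2 steps)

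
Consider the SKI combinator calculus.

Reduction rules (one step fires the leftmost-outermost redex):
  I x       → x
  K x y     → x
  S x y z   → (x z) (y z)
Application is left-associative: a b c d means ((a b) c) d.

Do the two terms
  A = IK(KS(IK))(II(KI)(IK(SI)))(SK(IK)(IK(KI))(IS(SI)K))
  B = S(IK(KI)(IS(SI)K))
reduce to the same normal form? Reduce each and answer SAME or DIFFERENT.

Term A:
  start: IK(KS(IK))(II(KI)(IK(SI)))(SK(IK)(IK(KI))(IS(SI)K))
  [1] K(KS(IK))(II(KI)(IK(SI)))(SK(IK)(IK(KI))(IS(SI)K))
  [2] KS(IK)(SK(IK)(IK(KI))(IS(SI)K))
  [3] S(SK(IK)(IK(KI))(IS(SI)K))
  [4] S(K(IK(KI))(IK(IK(KI)))(IS(SI)K))
  [5] S(IK(KI)(IS(SI)K))
  [6] S(K(KI)(IS(SI)K))
  [7] S(KI)

Term B:
  start: S(IK(KI)(IS(SI)K))
  [1] S(K(KI)(IS(SI)K))
  [2] S(KI)

Answer: SAME — A ⇓ S(KI), B ⇓ S(KI)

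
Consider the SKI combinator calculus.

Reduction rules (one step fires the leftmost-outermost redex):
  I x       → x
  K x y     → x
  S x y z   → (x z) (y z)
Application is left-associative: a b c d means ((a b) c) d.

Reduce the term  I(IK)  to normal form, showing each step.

Answer: normal form = K  (in 2 steps)

Derivation:
  start: I(IK)
  →1  IK
  →2  K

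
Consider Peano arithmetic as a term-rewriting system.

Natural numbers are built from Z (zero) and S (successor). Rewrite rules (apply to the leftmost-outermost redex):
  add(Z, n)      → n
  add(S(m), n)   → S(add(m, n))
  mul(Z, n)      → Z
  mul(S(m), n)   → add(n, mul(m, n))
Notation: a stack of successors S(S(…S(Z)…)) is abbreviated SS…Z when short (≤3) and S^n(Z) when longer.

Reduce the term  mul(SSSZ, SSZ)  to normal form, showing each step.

  start: mul(SSSZ, SSZ)
  step 1: add(SSZ, mul(SSZ, SSZ))
  step 2: S(add(SZ, mul(SSZ, SSZ)))
  step 3: S(S(add(Z, mul(SSZ, SSZ))))
  step 4: S(S(mul(SSZ, SSZ)))
  step 5: S(S(add(SSZ, mul(SZ, SSZ))))
  step 6: S(S(S(add(SZ, mul(SZ, SSZ)))))
  step 7: S(S(S(S(add(Z, mul(SZ, SSZ))))))
  step 8: S(S(S(S(mul(SZ, SSZ)))))
  step 9: S(S(S(S(add(SSZ, mul(Z, SSZ))))))
  step 10: S(S(S(S(S(add(SZ, mul(Z, SSZ)))))))
  step 11: S(S(S(S(S(S(add(Z, mul(Z, SSZ))))))))
  step 12: S(S(S(S(S(S(mul(Z, SSZ)))))))
  step 13: S^6(Z)

Answer: normal form = S^6(Z)  (in 13 steps)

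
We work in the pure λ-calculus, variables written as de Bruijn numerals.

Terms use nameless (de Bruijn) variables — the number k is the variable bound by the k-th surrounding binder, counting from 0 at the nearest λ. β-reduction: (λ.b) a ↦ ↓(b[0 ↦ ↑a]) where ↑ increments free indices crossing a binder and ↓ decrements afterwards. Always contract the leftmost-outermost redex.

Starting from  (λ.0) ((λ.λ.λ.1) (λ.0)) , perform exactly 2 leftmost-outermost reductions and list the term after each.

  start: (λ.0) ((λ.λ.λ.1) (λ.0))
  →1  (λ.λ.λ.1) (λ.0)
  →2  λ.λ.1

Answer: after 2 steps: λ.λ.1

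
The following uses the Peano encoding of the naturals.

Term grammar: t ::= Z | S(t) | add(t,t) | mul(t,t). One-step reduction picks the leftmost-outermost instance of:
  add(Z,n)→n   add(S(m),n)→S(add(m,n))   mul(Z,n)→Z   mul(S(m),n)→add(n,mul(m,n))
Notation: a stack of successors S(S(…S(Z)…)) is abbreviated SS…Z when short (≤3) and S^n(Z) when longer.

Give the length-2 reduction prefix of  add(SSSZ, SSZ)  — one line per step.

  start: add(SSSZ, SSZ)
  [1] S(add(SSZ, SSZ))
  [2] S(S(add(SZ, SSZ)))

Answer: after 2 steps: S(S(add(SZ, SSZ)))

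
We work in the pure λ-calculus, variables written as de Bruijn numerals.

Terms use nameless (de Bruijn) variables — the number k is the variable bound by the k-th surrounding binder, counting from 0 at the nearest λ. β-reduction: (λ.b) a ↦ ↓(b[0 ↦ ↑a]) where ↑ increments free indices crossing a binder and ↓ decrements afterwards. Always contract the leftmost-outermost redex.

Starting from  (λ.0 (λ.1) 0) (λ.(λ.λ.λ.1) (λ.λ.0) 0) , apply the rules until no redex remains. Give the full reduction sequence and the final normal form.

  start: (λ.0 (λ.1) 0) (λ.(λ.λ.λ.1) (λ.λ.0) 0)
  →1  (λ.(λ.λ.λ.1) (λ.λ.0) 0) (λ.λ.(λ.λ.λ.1) (λ.λ.0) 0) (λ.(λ.λ.λ.1) (λ.λ.0) 0)
  →2  (λ.λ.λ.1) (λ.λ.0) (λ.λ.(λ.λ.λ.1) (λ.λ.0) 0) (λ.(λ.λ.λ.1) (λ.λ.0) 0)
  →3  (λ.λ.1) (λ.λ.(λ.λ.λ.1) (λ.λ.0) 0) (λ.(λ.λ.λ.1) (λ.λ.0) 0)
  →4  (λ.λ.λ.(λ.λ.λ.1) (λ.λ.0) 0) (λ.(λ.λ.λ.1) (λ.λ.0) 0)
  →5  λ.λ.(λ.λ.λ.1) (λ.λ.0) 0
  →6  λ.λ.(λ.λ.1) 0
  →7  λ.λ.λ.1

Answer: normal form = λ.λ.λ.1  (in 7 steps)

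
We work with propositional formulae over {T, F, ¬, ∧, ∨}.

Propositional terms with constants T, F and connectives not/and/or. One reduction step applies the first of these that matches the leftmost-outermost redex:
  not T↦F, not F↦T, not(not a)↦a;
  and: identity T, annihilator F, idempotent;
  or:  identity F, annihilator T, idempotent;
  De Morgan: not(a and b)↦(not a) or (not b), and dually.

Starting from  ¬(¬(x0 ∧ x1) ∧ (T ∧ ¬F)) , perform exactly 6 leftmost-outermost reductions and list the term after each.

Answer: after 6 steps: (x0 ∧ x1) ∨ F

Derivation:
  start: ¬(¬(x0 ∧ x1) ∧ (T ∧ ¬F))
  step 1: ¬¬(x0 ∧ x1) ∨ ¬(T ∧ ¬F)
  step 2: (x0 ∧ x1) ∨ ¬(T ∧ ¬F)
  step 3: (x0 ∧ x1) ∨ (¬T ∨ ¬¬F)
  step 4: (x0 ∧ x1) ∨ (F ∨ ¬¬F)
  step 5: (x0 ∧ x1) ∨ ¬¬F
  step 6: (x0 ∧ x1) ∨ F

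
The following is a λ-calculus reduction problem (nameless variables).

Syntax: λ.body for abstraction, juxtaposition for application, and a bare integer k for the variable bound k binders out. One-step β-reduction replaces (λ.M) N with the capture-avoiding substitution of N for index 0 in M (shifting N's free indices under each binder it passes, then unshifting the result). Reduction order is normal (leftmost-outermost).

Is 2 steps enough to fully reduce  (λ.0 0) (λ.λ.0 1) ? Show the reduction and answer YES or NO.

Answer: YES — reaches normal form λ.0 (λ.λ.0 1) in 2 ≤ 2 steps

Reduction:
  start: (λ.0 0) (λ.λ.0 1)
  →1  (λ.λ.0 1) (λ.λ.0 1)
  →2  λ.0 (λ.λ.0 1)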